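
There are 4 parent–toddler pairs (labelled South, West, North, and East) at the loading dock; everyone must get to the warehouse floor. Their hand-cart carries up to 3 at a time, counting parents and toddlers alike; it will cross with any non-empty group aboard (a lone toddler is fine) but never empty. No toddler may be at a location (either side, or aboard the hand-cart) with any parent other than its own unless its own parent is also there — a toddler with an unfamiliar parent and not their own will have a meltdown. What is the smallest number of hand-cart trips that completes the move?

Counting alone: each trip to the warehouse floor takes at most 3 across and each return brings at least 1 back, so after t trips out (and t−1 returns) at most 3t − (t−1) of the 8 are across; that first reaches 8 at t = 4, so at least 7 crossings are needed.
The safety rule pushes this higher. Following every safe sequence of crossings, the most of the 8 that can be at the warehouse floor as the hand-cart arrives there on crossing 7 is 7 — never all 8.
So no plan with fewer than 9 crossings exists, and this one achieves 9:
1. parent South and toddler South cross → the warehouse floor.
2. parent South crosses ← the loading dock.
3. parent South, parent West, and toddler West cross → the warehouse floor.
4. parent South and toddler South cross ← the loading dock.
5. parent East, parent North, and parent South cross → the warehouse floor.
6. toddler West crosses ← the loading dock.
7. toddler South and toddler West cross → the warehouse floor.
8. toddler South crosses ← the loading dock.
9. toddler East, toddler North, and toddler South cross → the warehouse floor.

9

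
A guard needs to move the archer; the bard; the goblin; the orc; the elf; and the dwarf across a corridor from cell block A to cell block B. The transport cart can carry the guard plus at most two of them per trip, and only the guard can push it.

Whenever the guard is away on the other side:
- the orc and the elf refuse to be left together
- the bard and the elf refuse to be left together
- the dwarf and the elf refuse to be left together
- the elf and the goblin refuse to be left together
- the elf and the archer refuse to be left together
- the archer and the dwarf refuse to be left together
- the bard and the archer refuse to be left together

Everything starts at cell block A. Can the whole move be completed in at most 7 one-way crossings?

Counting alone: the guard can take at most 2 across per trip to cell block B, so moving all 6 needs at least 3 loaded trips out, with a return between consecutive ones — at least 5 crossings.
The safety rule pushes this higher. Following every safe sequence of crossings, the most of the 6 that can be at cell block B as the transport cart arrives there on crossings 5, 7 is 4, 5 respectively — never all 6.
So the move cannot be finished within 7 crossings. (The shortest complete plan takes 9:)
1. Guard goes to cell block B with the archer and the elf.  [cell block A: the bard, the dwarf, the goblin, the orc | cell block B: the archer, the elf]
2. Guard goes back to cell block A with the archer.  [cell block A: the archer, the bard, the dwarf, the goblin, the orc | cell block B: the elf]
3. Guard goes to cell block B with the archer and the goblin.  [cell block A: the bard, the dwarf, the orc | cell block B: the archer, the elf, the goblin]
4. Guard goes back to cell block A with the elf.  [cell block A: the bard, the dwarf, the elf, the orc | cell block B: the archer, the goblin]
5. Guard goes to cell block B with the elf and the orc.  [cell block A: the bard, the dwarf | cell block B: the archer, the elf, the goblin, the orc]
6. Guard goes back to cell block A with the elf.  [cell block A: the bard, the dwarf, the elf | cell block B: the archer, the goblin, the orc]
7. Guard goes to cell block B with the bard and the dwarf.  [cell block A: the elf | cell block B: the archer, the bard, the dwarf, the goblin, the orc]
8. Guard goes back to cell block A with the archer.  [cell block A: the archer, the elf | cell block B: the bard, the dwarf, the goblin, the orc]
9. Guard goes to cell block B with the archer and the elf.  [cell block A: — | cell block B: the archer, the bard, the dwarf, the elf, the goblin, the orc]

No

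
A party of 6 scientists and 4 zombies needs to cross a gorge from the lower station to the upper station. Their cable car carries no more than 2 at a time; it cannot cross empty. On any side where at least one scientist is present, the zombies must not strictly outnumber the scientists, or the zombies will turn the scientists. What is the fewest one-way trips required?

Counting alone: each trip to the upper station takes at most 2 across and each return brings at least 1 back, so after t trips out (and t−1 returns) at most 2t − (t−1) of the 10 are across; that first reaches 10 at t = 9, so at least 17 crossings are needed.
The plan below uses exactly 17 crossings, so it is optimal:
1. 2 zombies → the upper station.  (the lower station: 6S 2Z; the upper station: 0S 2Z)
2. 1 zombie ← the lower station.  (the lower station: 6S 3Z; the upper station: 0S 1Z)
3. 2 zombies → the upper station.  (the lower station: 6S 1Z; the upper station: 0S 3Z)
4. 1 zombie ← the lower station.  (the lower station: 6S 2Z; the upper station: 0S 2Z)
5. 2 scientists → the upper station.  (the lower station: 4S 2Z; the upper station: 2S 2Z)
6. 1 zombie ← the lower station.  (the lower station: 4S 3Z; the upper station: 2S 1Z)
7. 1 scientist and 1 zombie → the upper station.  (the lower station: 3S 2Z; the upper station: 3S 2Z)
8. 1 zombie ← the lower station.  (the lower station: 3S 3Z; the upper station: 3S 1Z)
9. 2 zombies → the upper station.  (the lower station: 3S 1Z; the upper station: 3S 3Z)
10. 1 zombie ← the lower station.  (the lower station: 3S 2Z; the upper station: 3S 2Z)
11. 1 scientist and 1 zombie → the upper station.  (the lower station: 2S 1Z; the upper station: 4S 3Z)
12. 1 zombie ← the lower station.  (the lower station: 2S 2Z; the upper station: 4S 2Z)
13. 2 zombies → the upper station.  (the lower station: 2S 0Z; the upper station: 4S 4Z)
14. 1 zombie ← the lower station.  (the lower station: 2S 1Z; the upper station: 4S 3Z)
15. 1 scientist and 1 zombie → the upper station.  (the lower station: 1S 0Z; the upper station: 5S 4Z)
16. 1 zombie ← the lower station.  (the lower station: 1S 1Z; the upper station: 5S 3Z)
17. 1 scientist and 1 zombie → the upper station.  (the lower station: 0S 0Z; the upper station: 6S 4Z)

17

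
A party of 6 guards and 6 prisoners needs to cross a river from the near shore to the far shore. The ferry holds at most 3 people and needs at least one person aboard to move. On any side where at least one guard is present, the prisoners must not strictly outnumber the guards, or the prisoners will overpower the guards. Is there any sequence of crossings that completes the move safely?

Following every safe sequence of crossings from the start, the most of the 12 that can be at the far shore as the ferry arrives there on crossings 1, 3, 5 is 3, 5, 6 respectively; the best ever achieved is 6 of 12.
From crossing 7 on, no configuration arises that was not already reachable earlier: only 17 distinct safe configurations (who is on which side, and where the ferry is) can ever be reached, none of them has everyone across, and every continuation just revisits them. They are: 0 guards + 0 prisoners across (ferry back at the start); 0 guards + 1 prisoner across (ferry there); 0 guards + 1 prisoner across (ferry back at the start); 0 guards + 2 prisoners across (ferry there); 0 guards + 2 prisoners across (ferry back at the start); 0 guards + 3 prisoners across (ferry there); 0 guards + 3 prisoners across (ferry back at the start); 0 guards + 4 prisoners across (ferry there); 0 guards + 4 prisoners across (ferry back at the start); 0 guards + 5 prisoners across (ferry there); 0 guards + 5 prisoners across (ferry back at the start); 0 guards + 6 prisoners across (ferry there); 1 guard + 1 prisoner across (ferry there); 1 guard + 1 prisoner across (ferry back at the start); 2 guards + 2 prisoners across (ferry there); 2 guards + 2 prisoners across (ferry back at the start); 3 guards + 3 prisoners across (ferry there). So no valid plan exists.

No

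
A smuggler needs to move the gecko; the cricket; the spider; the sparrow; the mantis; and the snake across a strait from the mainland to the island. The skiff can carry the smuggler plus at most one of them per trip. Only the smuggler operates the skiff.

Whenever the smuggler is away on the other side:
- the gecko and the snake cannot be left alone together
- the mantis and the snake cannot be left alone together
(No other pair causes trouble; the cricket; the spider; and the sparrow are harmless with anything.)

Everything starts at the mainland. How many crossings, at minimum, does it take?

Counting alone: the smuggler can take at most 1 across per trip to the island, so moving all 6 needs at least 6 loaded trips out, with a return between consecutive ones — at least 11 crossings.
The safety rule pushes this higher. Following every safe sequence of crossings, the most of the 6 that can be at the island as the skiff arrives there on crossing 11 is 5 — never all 6.
So no plan with fewer than 13 crossings exists, and this one achieves 13:
1. Smuggler goes to the island with the snake.
2. Smuggler goes back to the mainland alone.
3. Smuggler goes to the island with the gecko.
4. Smuggler goes back to the mainland with the snake.
5. Smuggler goes to the island with the mantis.
6. Smuggler goes back to the mainland alone.
7. Smuggler goes to the island with the cricket.
8. Smuggler goes back to the mainland alone.
9. Smuggler goes to the island with the spider.
10. Smuggler goes back to the mainland alone.
11. Smuggler goes to the island with the sparrow.
12. Smuggler goes back to the mainland alone.
13. Smuggler goes to the island with the snake.

13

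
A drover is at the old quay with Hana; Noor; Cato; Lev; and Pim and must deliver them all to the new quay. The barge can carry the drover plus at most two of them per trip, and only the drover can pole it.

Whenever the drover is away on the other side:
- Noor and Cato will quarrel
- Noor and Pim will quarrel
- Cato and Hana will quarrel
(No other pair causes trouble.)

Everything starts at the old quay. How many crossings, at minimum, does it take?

5

Counting alone: the drover can take at most 2 across per trip to the new quay, so moving all 5 needs at least 3 loaded trips out, with a return between consecutive ones — at least 5 crossings.
The plan below uses exactly 5 crossings, so it is optimal:
1. Drover goes to the new quay with Hana and Noor.  [the old quay: Cato, Lev, Pim | the new quay: Hana, Noor]
2. Drover goes back to the old quay alone.  [the old quay: Cato, Lev, Pim | the new quay: Hana, Noor]
3. Drover goes to the new quay with Lev.  [the old quay: Cato, Pim | the new quay: Hana, Lev, Noor]
4. Drover goes back to the old quay alone.  [the old quay: Cato, Pim | the new quay: Hana, Lev, Noor]
5. Drover goes to the new quay with Cato and Pim.  [the old quay: — | the new quay: Cato, Hana, Lev, Noor, Pim]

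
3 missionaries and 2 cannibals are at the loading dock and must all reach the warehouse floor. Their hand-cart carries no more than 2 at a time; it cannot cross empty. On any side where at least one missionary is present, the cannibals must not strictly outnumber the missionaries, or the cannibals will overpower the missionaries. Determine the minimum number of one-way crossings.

Counting alone: each trip to the warehouse floor takes at most 2 across and each return brings at least 1 back, so after t trips out (and t−1 returns) at most 2t − (t−1) of the 5 are across; that first reaches 5 at t = 4, so at least 7 crossings are needed.
The plan below uses exactly 7 crossings, so it is optimal:
1. 2 cannibals → the warehouse floor.  (the loading dock: 3M 0C; the warehouse floor: 0M 2C)
2. 1 cannibal ← the loading dock.  (the loading dock: 3M 1C; the warehouse floor: 0M 1C)
3. 2 missionaries → the warehouse floor.  (the loading dock: 1M 1C; the warehouse floor: 2M 1C)
4. 1 missionary ← the loading dock.  (the loading dock: 2M 1C; the warehouse floor: 1M 1C)
5. 1 missionary and 1 cannibal → the warehouse floor.  (the loading dock: 1M 0C; the warehouse floor: 2M 2C)
6. 1 cannibal ← the loading dock.  (the loading dock: 1M 1C; the warehouse floor: 2M 1C)
7. 1 missionary and 1 cannibal → the warehouse floor.  (the loading dock: 0M 0C; the warehouse floor: 3M 2C)

7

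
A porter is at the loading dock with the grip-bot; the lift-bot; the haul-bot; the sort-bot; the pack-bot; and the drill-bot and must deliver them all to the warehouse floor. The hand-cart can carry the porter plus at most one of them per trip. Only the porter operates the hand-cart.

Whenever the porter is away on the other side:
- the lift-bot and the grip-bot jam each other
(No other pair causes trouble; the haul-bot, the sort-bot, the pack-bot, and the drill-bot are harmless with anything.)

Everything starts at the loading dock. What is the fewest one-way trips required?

11

Counting alone: the porter can take at most 1 across per trip to the warehouse floor, so moving all 6 needs at least 6 loaded trips out, with a return between consecutive ones — at least 11 crossings.
The plan below uses exactly 11 crossings, so it is optimal:
1. Porter goes to the warehouse floor with the grip-bot.  [the loading dock: the drill-bot, the haul-bot, the lift-bot, the pack-bot, the sort-bot | the warehouse floor: the grip-bot]
2. Porter goes back to the loading dock alone.  [the loading dock: the drill-bot, the haul-bot, the lift-bot, the pack-bot, the sort-bot | the warehouse floor: the grip-bot]
3. Porter goes to the warehouse floor with the haul-bot.  [the loading dock: the drill-bot, the lift-bot, the pack-bot, the sort-bot | the warehouse floor: the grip-bot, the haul-bot]
4. Porter goes back to the loading dock alone.  [the loading dock: the drill-bot, the lift-bot, the pack-bot, the sort-bot | the warehouse floor: the grip-bot, the haul-bot]
5. Porter goes to the warehouse floor with the sort-bot.  [the loading dock: the drill-bot, the lift-bot, the pack-bot | the warehouse floor: the grip-bot, the haul-bot, the sort-bot]
6. Porter goes back to the loading dock alone.  [the loading dock: the drill-bot, the lift-bot, the pack-bot | the warehouse floor: the grip-bot, the haul-bot, the sort-bot]
7. Porter goes to the warehouse floor with the pack-bot.  [the loading dock: the drill-bot, the lift-bot | the warehouse floor: the grip-bot, the haul-bot, the pack-bot, the sort-bot]
8. Porter goes back to the loading dock alone.  [the loading dock: the drill-bot, the lift-bot | the warehouse floor: the grip-bot, the haul-bot, the pack-bot, the sort-bot]
9. Porter goes to the warehouse floor with the drill-bot.  [the loading dock: the lift-bot | the warehouse floor: the drill-bot, the grip-bot, the haul-bot, the pack-bot, the sort-bot]
10. Porter goes back to the loading dock alone.  [the loading dock: the lift-bot | the warehouse floor: the drill-bot, the grip-bot, the haul-bot, the pack-bot, the sort-bot]
11. Porter goes to the warehouse floor with the lift-bot.  [the loading dock: — | the warehouse floor: the drill-bot, the grip-bot, the haul-bot, the lift-bot, the pack-bot, the sort-bot]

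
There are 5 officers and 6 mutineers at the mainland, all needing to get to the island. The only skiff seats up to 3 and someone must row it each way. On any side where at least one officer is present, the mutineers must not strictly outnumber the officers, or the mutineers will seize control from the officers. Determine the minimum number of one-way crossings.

The mutineers already outnumber the officers at the mainland before anyone moves, so the starting position itself is disallowed.

impossible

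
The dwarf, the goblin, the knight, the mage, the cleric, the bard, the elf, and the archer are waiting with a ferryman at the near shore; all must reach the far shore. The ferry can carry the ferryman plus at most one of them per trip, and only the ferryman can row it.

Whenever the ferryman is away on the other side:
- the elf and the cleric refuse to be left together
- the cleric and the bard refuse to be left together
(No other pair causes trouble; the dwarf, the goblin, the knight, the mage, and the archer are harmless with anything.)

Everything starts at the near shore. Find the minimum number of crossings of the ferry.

17

Counting alone: the ferryman can take at most 1 across per trip to the far shore, so moving all 8 needs at least 8 loaded trips out, with a return between consecutive ones — at least 15 crossings.
The safety rule pushes this higher. Following every safe sequence of crossings, the most of the 8 that can be at the far shore as the ferry arrives there on crossing 15 is 7 — never all 8.
So no plan with fewer than 17 crossings exists, and this one achieves 17:
1. Ferryman goes to the far shore with the cleric.
2. Ferryman goes back to the near shore alone.
3. Ferryman goes to the far shore with the dwarf.
4. Ferryman goes back to the near shore alone.
5. Ferryman goes to the far shore with the goblin.
6. Ferryman goes back to the near shore alone.
7. Ferryman goes to the far shore with the knight.
8. Ferryman goes back to the near shore alone.
9. Ferryman goes to the far shore with the mage.
10. Ferryman goes back to the near shore alone.
11. Ferryman goes to the far shore with the bard.
12. Ferryman goes back to the near shore with the cleric.
13. Ferryman goes to the far shore with the elf.
14. Ferryman goes back to the near shore alone.
15. Ferryman goes to the far shore with the archer.
16. Ferryman goes back to the near shore alone.
17. Ferryman goes to the far shore with the cleric.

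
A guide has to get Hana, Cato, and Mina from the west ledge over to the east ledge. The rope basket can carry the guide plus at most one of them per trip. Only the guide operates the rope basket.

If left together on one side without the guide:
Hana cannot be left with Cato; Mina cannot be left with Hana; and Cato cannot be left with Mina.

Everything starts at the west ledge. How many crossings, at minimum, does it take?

impossible

Whatever the first load, the items left behind include a forbidden pair without the guide. No opening move is safe, so no plan exists.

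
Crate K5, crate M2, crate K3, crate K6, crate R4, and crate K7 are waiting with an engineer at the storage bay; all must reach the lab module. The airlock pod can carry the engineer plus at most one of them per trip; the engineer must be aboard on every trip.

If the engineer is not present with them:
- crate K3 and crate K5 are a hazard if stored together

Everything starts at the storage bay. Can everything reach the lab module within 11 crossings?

Yes — this plan uses 11 crossings (≤ 11):
1. Engineer goes to the lab module with crate K5.  [the storage bay: crate K3, crate K6, crate K7, crate M2, crate R4 | the lab module: crate K5]
2. Engineer goes back to the storage bay alone.  [the storage bay: crate K3, crate K6, crate K7, crate M2, crate R4 | the lab module: crate K5]
3. Engineer goes to the lab module with crate M2.  [the storage bay: crate K3, crate K6, crate K7, crate R4 | the lab module: crate K5, crate M2]
4. Engineer goes back to the storage bay alone.  [the storage bay: crate K3, crate K6, crate K7, crate R4 | the lab module: crate K5, crate M2]
5. Engineer goes to the lab module with crate K6.  [the storage bay: crate K3, crate K7, crate R4 | the lab module: crate K5, crate K6, crate M2]
6. Engineer goes back to the storage bay alone.  [the storage bay: crate K3, crate K7, crate R4 | the lab module: crate K5, crate K6, crate M2]
7. Engineer goes to the lab module with crate R4.  [the storage bay: crate K3, crate K7 | the lab module: crate K5, crate K6, crate M2, crate R4]
8. Engineer goes back to the storage bay alone.  [the storage bay: crate K3, crate K7 | the lab module: crate K5, crate K6, crate M2, crate R4]
9. Engineer goes to the lab module with crate K7.  [the storage bay: crate K3 | the lab module: crate K5, crate K6, crate K7, crate M2, crate R4]
10. Engineer goes back to the storage bay alone.  [the storage bay: crate K3 | the lab module: crate K5, crate K6, crate K7, crate M2, crate R4]
11. Engineer goes to the lab module with crate K3.  [the storage bay: — | the lab module: crate K3, crate K5, crate K6, crate K7, crate M2, crate R4]

Yes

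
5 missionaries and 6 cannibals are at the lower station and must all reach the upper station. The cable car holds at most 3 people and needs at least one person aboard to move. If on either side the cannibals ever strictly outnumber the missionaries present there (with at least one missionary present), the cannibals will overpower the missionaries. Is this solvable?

No

The cannibals already outnumber the missionaries at the lower station before anyone moves, so the starting position itself is disallowed.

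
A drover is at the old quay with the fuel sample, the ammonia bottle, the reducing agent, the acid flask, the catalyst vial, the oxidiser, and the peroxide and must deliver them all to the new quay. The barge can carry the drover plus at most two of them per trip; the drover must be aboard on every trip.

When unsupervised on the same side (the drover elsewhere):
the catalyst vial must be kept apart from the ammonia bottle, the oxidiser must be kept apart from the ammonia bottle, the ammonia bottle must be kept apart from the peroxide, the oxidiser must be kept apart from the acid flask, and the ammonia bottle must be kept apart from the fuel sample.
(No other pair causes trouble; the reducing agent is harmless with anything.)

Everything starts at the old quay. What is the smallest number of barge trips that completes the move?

9

Counting alone: the drover can take at most 2 across per trip to the new quay, so moving all 7 needs at least 4 loaded trips out, with a return between consecutive ones — at least 7 crossings.
The safety rule pushes this higher. Following every safe sequence of crossings, the most of the 7 that can be at the new quay as the barge arrives there on crossing 7 is 6 — never all 7.
So no plan with fewer than 9 crossings exists, and this one achieves 9:
1. Drover goes to the new quay with the acid flask and the ammonia bottle.
2. Drover goes back to the old quay alone.
3. Drover goes to the new quay with the reducing agent.
4. Drover goes back to the old quay alone.
5. Drover goes to the new quay with the catalyst vial and the fuel sample.
6. Drover goes back to the old quay with the ammonia bottle.
7. Drover goes to the new quay with the ammonia bottle and the peroxide.
8. Drover goes back to the old quay with the ammonia bottle.
9. Drover goes to the new quay with the ammonia bottle and the oxidiser.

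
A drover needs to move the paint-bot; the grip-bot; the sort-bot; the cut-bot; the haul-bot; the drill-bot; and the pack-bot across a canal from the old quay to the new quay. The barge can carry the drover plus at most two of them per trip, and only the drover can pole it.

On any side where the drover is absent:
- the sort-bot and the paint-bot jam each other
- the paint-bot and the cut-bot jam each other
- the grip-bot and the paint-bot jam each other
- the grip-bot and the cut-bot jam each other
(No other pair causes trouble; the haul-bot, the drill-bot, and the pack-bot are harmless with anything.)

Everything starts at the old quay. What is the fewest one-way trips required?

11

Counting alone: the drover can take at most 2 across per trip to the new quay, so moving all 7 needs at least 4 loaded trips out, with a return between consecutive ones — at least 7 crossings.
The safety rule pushes this higher. Following every safe sequence of crossings, the most of the 7 that can be at the new quay as the barge arrives there on crossings 7, 9 is 5, 6 respectively — never all 7.
So no plan with fewer than 11 crossings exists, and this one achieves 11:
1. Drover goes to the new quay with the grip-bot and the paint-bot.
2. Drover goes back to the old quay with the paint-bot.
3. Drover goes to the new quay with the paint-bot and the sort-bot.
4. Drover goes back to the old quay with the paint-bot.
5. Drover goes to the new quay with the haul-bot and the paint-bot.
6. Drover goes back to the old quay with the paint-bot.
7. Drover goes to the new quay with the drill-bot and the paint-bot.
8. Drover goes back to the old quay with the paint-bot.
9. Drover goes to the new quay with the pack-bot and the paint-bot.
10. Drover goes back to the old quay with the paint-bot.
11. Drover goes to the new quay with the cut-bot and the paint-bot.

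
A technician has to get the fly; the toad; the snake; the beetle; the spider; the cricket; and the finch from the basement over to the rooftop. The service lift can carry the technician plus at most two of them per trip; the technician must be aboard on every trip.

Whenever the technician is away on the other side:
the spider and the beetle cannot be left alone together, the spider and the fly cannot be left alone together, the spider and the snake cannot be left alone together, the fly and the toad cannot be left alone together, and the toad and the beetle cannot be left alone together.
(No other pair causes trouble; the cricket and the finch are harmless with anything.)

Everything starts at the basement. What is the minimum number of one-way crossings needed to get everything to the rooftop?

Counting alone: the technician can take at most 2 across per trip to the rooftop, so moving all 7 needs at least 4 loaded trips out, with a return between consecutive ones — at least 7 crossings.
The safety rule pushes this higher. Following every safe sequence of crossings, the most of the 7 that can be at the rooftop as the service lift arrives there on crossing 7 is 6 — never all 7.
So no plan with fewer than 9 crossings exists, and this one achieves 9:
1. Technician goes to the rooftop with the spider and the toad.  [the basement: the beetle, the cricket, the finch, the fly, the snake | the rooftop: the spider, the toad]
2. Technician goes back to the basement alone.  [the basement: the beetle, the cricket, the finch, the fly, the snake | the rooftop: the spider, the toad]
3. Technician goes to the rooftop with the fly.  [the basement: the beetle, the cricket, the finch, the snake | the rooftop: the fly, the spider, the toad]
4. Technician goes back to the basement with the spider and the toad.  [the basement: the beetle, the cricket, the finch, the snake, the spider, the toad | the rooftop: the fly]
5. Technician goes to the rooftop with the beetle and the snake.  [the basement: the cricket, the finch, the spider, the toad | the rooftop: the beetle, the fly, the snake]
6. Technician goes back to the basement alone.  [the basement: the cricket, the finch, the spider, the toad | the rooftop: the beetle, the fly, the snake]
7. Technician goes to the rooftop with the cricket and the finch.  [the basement: the spider, the toad | the rooftop: the beetle, the cricket, the finch, the fly, the snake]
8. Technician goes back to the basement alone.  [the basement: the spider, the toad | the rooftop: the beetle, the cricket, the finch, the fly, the snake]
9. Technician goes to the rooftop with the spider and the toad.  [the basement: — | the rooftop: the beetle, the cricket, the finch, the fly, the snake, the spider, the toad]

9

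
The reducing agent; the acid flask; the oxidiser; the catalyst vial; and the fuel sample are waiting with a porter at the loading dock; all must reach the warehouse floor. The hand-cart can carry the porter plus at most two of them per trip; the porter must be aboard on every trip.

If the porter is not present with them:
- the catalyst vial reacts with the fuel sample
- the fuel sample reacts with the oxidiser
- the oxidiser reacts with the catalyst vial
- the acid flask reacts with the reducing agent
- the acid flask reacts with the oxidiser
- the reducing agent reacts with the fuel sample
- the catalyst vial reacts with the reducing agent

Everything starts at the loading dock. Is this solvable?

No

Whatever the first load, the items left behind include a forbidden pair without the porter. No opening move is safe, so no plan exists.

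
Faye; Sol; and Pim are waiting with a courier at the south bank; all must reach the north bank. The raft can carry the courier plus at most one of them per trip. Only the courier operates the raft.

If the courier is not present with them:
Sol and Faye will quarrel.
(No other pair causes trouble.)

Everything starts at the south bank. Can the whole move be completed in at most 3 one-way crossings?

No

Counting alone: the courier can take at most 1 across per trip to the north bank, so moving all 3 needs at least 3 loaded trips out, with a return between consecutive ones — at least 5 crossings.
Since 3 < 5, 3 crossings cannot be enough. (The shortest complete plan in fact takes 5:)
1. Courier goes to the north bank with Faye.  [the south bank: Pim, Sol | the north bank: Faye]
2. Courier goes back to the south bank alone.  [the south bank: Pim, Sol | the north bank: Faye]
3. Courier goes to the north bank with Pim.  [the south bank: Sol | the north bank: Faye, Pim]
4. Courier goes back to the south bank alone.  [the south bank: Sol | the north bank: Faye, Pim]
5. Courier goes to the north bank with Sol.  [the south bank: — | the north bank: Faye, Pim, Sol]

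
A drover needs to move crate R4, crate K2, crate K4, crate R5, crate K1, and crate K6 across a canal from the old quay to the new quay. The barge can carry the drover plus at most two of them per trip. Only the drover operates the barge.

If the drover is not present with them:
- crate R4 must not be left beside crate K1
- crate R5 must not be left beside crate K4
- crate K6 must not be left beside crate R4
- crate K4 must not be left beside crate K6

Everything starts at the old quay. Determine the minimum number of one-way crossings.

7

Counting alone: the drover can take at most 2 across per trip to the new quay, so moving all 6 needs at least 3 loaded trips out, with a return between consecutive ones — at least 5 crossings.
The safety rule pushes this higher. Following every safe sequence of crossings, the most of the 6 that can be at the new quay as the barge arrives there on crossing 5 is 5 — never all 6.
So no plan with fewer than 7 crossings exists, and this one achieves 7:
1. Drover goes to the new quay with crate K4 and crate R4.
2. Drover goes back to the old quay alone.
3. Drover goes to the new quay with crate K2 and crate R5.
4. Drover goes back to the old quay with crate K4.
5. Drover goes to the new quay with crate K1 and crate K6.
6. Drover goes back to the old quay with crate R4.
7. Drover goes to the new quay with crate K4 and crate R4.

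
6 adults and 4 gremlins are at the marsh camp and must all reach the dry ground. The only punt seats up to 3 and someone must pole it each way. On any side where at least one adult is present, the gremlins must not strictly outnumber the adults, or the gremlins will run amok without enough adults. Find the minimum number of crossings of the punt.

9

Counting alone: each trip to the dry ground takes at most 3 across and each return brings at least 1 back, so after t trips out (and t−1 returns) at most 3t − (t−1) of the 10 are across; that first reaches 10 at t = 5, so at least 9 crossings are needed.
The plan below uses exactly 9 crossings, so it is optimal:
1. 2 gremlins → the dry ground.  (the marsh camp: 6A 2G; the dry ground: 0A 2G)
2. 1 gremlin ← the marsh camp.  (the marsh camp: 6A 3G; the dry ground: 0A 1G)
3. 3 gremlins → the dry ground.  (the marsh camp: 6A 0G; the dry ground: 0A 4G)
4. 1 gremlin ← the marsh camp.  (the marsh camp: 6A 1G; the dry ground: 0A 3G)
5. 3 adults → the dry ground.  (the marsh camp: 3A 1G; the dry ground: 3A 3G)
6. 1 gremlin ← the marsh camp.  (the marsh camp: 3A 2G; the dry ground: 3A 2G)
7. 1 adult and 2 gremlins → the dry ground.  (the marsh camp: 2A 0G; the dry ground: 4A 4G)
8. 1 gremlin ← the marsh camp.  (the marsh camp: 2A 1G; the dry ground: 4A 3G)
9. 2 adults and 1 gremlin → the dry ground.  (the marsh camp: 0A 0G; the dry ground: 6A 4G)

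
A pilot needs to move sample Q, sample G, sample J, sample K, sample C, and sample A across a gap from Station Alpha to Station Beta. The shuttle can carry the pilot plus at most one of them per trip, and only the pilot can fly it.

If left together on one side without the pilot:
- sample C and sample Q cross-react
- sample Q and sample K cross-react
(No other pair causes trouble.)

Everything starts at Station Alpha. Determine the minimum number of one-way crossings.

Counting alone: the pilot can take at most 1 across per trip to Station Beta, so moving all 6 needs at least 6 loaded trips out, with a return between consecutive ones — at least 11 crossings.
The safety rule pushes this higher. Following every safe sequence of crossings, the most of the 6 that can be at Station Beta as the shuttle arrives there on crossing 11 is 5 — never all 6.
So no plan with fewer than 13 crossings exists, and this one achieves 13:
1. Pilot goes to Station Beta with sample Q.  [Station Alpha: sample A, sample C, sample G, sample J, sample K | Station Beta: sample Q]
2. Pilot goes back to Station Alpha alone.  [Station Alpha: sample A, sample C, sample G, sample J, sample K | Station Beta: sample Q]
3. Pilot goes to Station Beta with sample G.  [Station Alpha: sample A, sample C, sample J, sample K | Station Beta: sample G, sample Q]
4. Pilot goes back to Station Alpha alone.  [Station Alpha: sample A, sample C, sample J, sample K | Station Beta: sample G, sample Q]
5. Pilot goes to Station Beta with sample J.  [Station Alpha: sample A, sample C, sample K | Station Beta: sample G, sample J, sample Q]
6. Pilot goes back to Station Alpha alone.  [Station Alpha: sample A, sample C, sample K | Station Beta: sample G, sample J, sample Q]
7. Pilot goes to Station Beta with sample K.  [Station Alpha: sample A, sample C | Station Beta: sample G, sample J, sample K, sample Q]
8. Pilot goes back to Station Alpha with sample Q.  [Station Alpha: sample A, sample C, sample Q | Station Beta: sample G, sample J, sample K]
9. Pilot goes to Station Beta with sample C.  [Station Alpha: sample A, sample Q | Station Beta: sample C, sample G, sample J, sample K]
10. Pilot goes back to Station Alpha alone.  [Station Alpha: sample A, sample Q | Station Beta: sample C, sample G, sample J, sample K]
11. Pilot goes to Station Beta with sample A.  [Station Alpha: sample Q | Station Beta: sample A, sample C, sample G, sample J, sample K]
12. Pilot goes back to Station Alpha alone.  [Station Alpha: sample Q | Station Beta: sample A, sample C, sample G, sample J, sample K]
13. Pilot goes to Station Beta with sample Q.  [Station Alpha: — | Station Beta: sample A, sample C, sample G, sample J, sample K, sample Q]

13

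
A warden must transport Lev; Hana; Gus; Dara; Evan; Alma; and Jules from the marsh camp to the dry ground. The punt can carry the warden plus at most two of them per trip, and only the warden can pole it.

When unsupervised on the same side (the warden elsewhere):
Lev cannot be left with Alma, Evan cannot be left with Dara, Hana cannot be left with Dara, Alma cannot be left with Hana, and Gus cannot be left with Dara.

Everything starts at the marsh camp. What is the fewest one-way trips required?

9

Counting alone: the warden can take at most 2 across per trip to the dry ground, so moving all 7 needs at least 4 loaded trips out, with a return between consecutive ones — at least 7 crossings.
The safety rule pushes this higher. Following every safe sequence of crossings, the most of the 7 that can be at the dry ground as the punt arrives there on crossing 7 is 6 — never all 7.
So no plan with fewer than 9 crossings exists, and this one achieves 9:
1. Warden goes to the dry ground with Alma and Dara.
2. Warden goes back to the marsh camp alone.
3. Warden goes to the dry ground with Lev.
4. Warden goes back to the marsh camp with Alma.
5. Warden goes to the dry ground with Gus and Hana.
6. Warden goes back to the marsh camp with Dara.
7. Warden goes to the dry ground with Evan and Jules.
8. Warden goes back to the marsh camp alone.
9. Warden goes to the dry ground with Alma and Dara.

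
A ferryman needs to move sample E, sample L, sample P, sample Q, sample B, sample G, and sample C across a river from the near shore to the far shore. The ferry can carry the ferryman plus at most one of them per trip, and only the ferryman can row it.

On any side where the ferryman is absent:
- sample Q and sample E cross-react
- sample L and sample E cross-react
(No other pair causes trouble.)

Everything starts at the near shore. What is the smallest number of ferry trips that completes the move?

Counting alone: the ferryman can take at most 1 across per trip to the far shore, so moving all 7 needs at least 7 loaded trips out, with a return between consecutive ones — at least 13 crossings.
The safety rule pushes this higher. Following every safe sequence of crossings, the most of the 7 that can be at the far shore as the ferry arrives there on crossing 13 is 6 — never all 7.
So no plan with fewer than 15 crossings exists, and this one achieves 15:
1. Ferryman goes to the far shore with sample E.
2. Ferryman goes back to the near shore alone.
3. Ferryman goes to the far shore with sample L.
4. Ferryman goes back to the near shore with sample E.
5. Ferryman goes to the far shore with sample Q.
6. Ferryman goes back to the near shore alone.
7. Ferryman goes to the far shore with sample P.
8. Ferryman goes back to the near shore alone.
9. Ferryman goes to the far shore with sample B.
10. Ferryman goes back to the near shore alone.
11. Ferryman goes to the far shore with sample G.
12. Ferryman goes back to the near shore alone.
13. Ferryman goes to the far shore with sample C.
14. Ferryman goes back to the near shore alone.
15. Ferryman goes to the far shore with sample E.

15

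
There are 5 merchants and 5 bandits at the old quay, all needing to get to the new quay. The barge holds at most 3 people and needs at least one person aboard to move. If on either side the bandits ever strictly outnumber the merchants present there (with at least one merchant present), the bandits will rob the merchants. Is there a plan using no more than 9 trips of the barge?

Counting alone: each trip to the new quay takes at most 3 across and each return brings at least 1 back, so after t trips out (and t−1 returns) at most 3t − (t−1) of the 10 are across; that first reaches 10 at t = 5, so at least 9 crossings are needed.
The safety rule pushes this higher. Following every safe sequence of crossings, the most of the 10 that can be at the new quay as the barge arrives there on crossing 9 is 9 — never all 10.
So the move cannot be finished within 9 crossings. (The shortest complete plan takes 11:)
1. 2 bandits → the new quay.  (the old quay: 5M 3B; the new quay: 0M 2B)
2. 1 bandit ← the old quay.  (the old quay: 5M 4B; the new quay: 0M 1B)
3. 3 bandits → the new quay.  (the old quay: 5M 1B; the new quay: 0M 4B)
4. 1 bandit ← the old quay.  (the old quay: 5M 2B; the new quay: 0M 3B)
5. 3 merchants → the new quay.  (the old quay: 2M 2B; the new quay: 3M 3B)
6. 1 merchant and 1 bandit ← the old quay.  (the old quay: 3M 3B; the new quay: 2M 2B)
7. 3 merchants → the new quay.  (the old quay: 0M 3B; the new quay: 5M 2B)
8. 1 bandit ← the old quay.  (the old quay: 0M 4B; the new quay: 5M 1B)
9. 2 bandits → the new quay.  (the old quay: 0M 2B; the new quay: 5M 3B)
10. 1 bandit ← the old quay.  (the old quay: 0M 3B; the new quay: 5M 2B)
11. 3 bandits → the new quay.  (the old quay: 0M 0B; the new quay: 5M 5B)

No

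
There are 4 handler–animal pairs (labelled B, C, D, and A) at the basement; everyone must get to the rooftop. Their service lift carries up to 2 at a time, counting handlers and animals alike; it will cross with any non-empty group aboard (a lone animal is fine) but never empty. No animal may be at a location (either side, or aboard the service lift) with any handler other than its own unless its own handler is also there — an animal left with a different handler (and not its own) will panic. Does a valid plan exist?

Following every safe sequence of crossings from the start, the most of the 8 that can be at the rooftop as the service lift arrives there on crossings 1, 3, 5 is 2, 3, 4 respectively; the best ever achieved is 4 of 8.
From crossing 7 on, no configuration arises that was not already reachable earlier: only 44 distinct safe configurations (who is on which side, and where the service lift is) can ever be reached, none of them has everyone across, and every continuation just revisits them. So no valid plan exists.

No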